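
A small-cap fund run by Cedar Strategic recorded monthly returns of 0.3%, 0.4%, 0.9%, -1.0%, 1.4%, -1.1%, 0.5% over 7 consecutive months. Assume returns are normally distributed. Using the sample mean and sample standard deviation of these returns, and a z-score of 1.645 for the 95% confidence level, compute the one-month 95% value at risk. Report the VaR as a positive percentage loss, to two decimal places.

μ = (0.3 + 0.4 + 0.9 − 1 + 1.4 − 1.1 + 0.5) / 7 = 0.2000%
Sample std dev = √[5.2000 / 6] = 0.9309%
VaR = −(μ − z·σ) = −(0.2000 − 1.645 × 0.9309) = −(-1.3313) = 1.3313%

1.33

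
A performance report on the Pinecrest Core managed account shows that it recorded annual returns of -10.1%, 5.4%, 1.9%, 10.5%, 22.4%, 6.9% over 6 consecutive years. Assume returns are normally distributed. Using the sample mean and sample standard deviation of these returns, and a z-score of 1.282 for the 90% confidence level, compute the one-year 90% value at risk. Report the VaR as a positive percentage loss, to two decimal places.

μ = (-10.1 + 5.4 + 1.9 + 10.5 + 22.4 + 6.9) / 6 = 6.1667%
Σ(r − μ)² = (-10.1 − 6.1667)² + (5.4 − 6.1667)² + … = 566.2333
sample σ = √(566.2333 / 5) = √113.2467 = 10.6417%
VaR = −(μ − z·σ) = −(6.1667 − 1.282 × 10.6417) = −(-7.4760) = 7.4760%

7.48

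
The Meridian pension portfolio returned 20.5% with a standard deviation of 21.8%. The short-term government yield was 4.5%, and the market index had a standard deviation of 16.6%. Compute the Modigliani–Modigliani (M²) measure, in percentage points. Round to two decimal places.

Sharpe = (Rp − Rf) / σp = (20.5% − 4.5%) / 21.8% = 0.7339
M² = Rf + Sharpe × σm = 4.5% + 0.7339 × 16.6% = 16.6827%

16.68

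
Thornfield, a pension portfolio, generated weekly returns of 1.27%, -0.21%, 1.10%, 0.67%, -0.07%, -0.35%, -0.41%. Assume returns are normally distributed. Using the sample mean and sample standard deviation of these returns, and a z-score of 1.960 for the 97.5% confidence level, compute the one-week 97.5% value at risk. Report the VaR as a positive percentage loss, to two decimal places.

r̄ = (1.27 − 0.21 + 1.1 + 0.67 − 0.07 − 0.35 − 0.41) / 7 = 0.2857%
Σ(r − r̄)² = 3.0400; sample σ = √(3.0400/6) = 0.7118%
VaR = −(r̄ − z·σ) = −(0.2857 − 1.960 × 0.7118) = −(-1.1094) = 1.1094%

1.11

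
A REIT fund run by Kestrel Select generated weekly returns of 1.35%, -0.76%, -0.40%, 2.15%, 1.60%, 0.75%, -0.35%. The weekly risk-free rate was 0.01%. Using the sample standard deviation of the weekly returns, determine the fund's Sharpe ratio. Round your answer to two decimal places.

0.54

Mean return μ = 4.340 / 7 = 0.6200%
Σ(r − μ)² = (1.35 − 0.6200)² + (-0.76 − 0.6200)² + … = 7.7368
sample σ = √(7.7368 / 6) = √1.2895 = 1.1356%
Sharpe = (μ − rf) / σ = (0.6200 − 0.01) / 1.1356 = 0.6100 / 1.1356 = 0.5372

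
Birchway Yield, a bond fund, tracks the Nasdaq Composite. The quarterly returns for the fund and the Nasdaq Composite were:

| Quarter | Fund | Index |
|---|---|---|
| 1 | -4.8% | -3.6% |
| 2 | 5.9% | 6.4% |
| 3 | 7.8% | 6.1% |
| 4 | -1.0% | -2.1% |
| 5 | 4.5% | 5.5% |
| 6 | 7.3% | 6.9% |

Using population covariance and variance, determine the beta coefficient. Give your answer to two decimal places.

r̄p = 3.2833%,  r̄m = 3.2000%
Cov = Σ(rp − r̄p)(rm − r̄m) / 6 = 19.4667
Var(rm) = Σ(rm − r̄m)² / 6 = 18.6600
β = Cov / Var = 19.4667 / 18.6600 = 1.0432

1.04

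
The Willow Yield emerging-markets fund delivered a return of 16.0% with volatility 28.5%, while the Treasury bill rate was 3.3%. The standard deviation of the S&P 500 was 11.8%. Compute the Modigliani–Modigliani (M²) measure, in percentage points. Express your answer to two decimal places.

8.56

Sharpe = (Rp − Rf) / σp = (16.0% − 3.3%) / 28.5% = 0.4456
M² = Rf + Sharpe × σm = 3.3% + 0.4456 × 11.8% = 8.5581%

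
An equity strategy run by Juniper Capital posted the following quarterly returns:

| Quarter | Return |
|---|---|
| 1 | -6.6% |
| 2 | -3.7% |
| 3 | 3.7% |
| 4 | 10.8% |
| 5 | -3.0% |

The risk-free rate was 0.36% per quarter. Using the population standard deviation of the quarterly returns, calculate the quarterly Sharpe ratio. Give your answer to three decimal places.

Mean return r̄ = 1.20 / 5 = 0.2400%
Σ(r − r̄)² = 196.2920; population σ = √(196.2920/5) = 6.2657%
Sharpe = (r̄ − rf) / σ = (0.2400 − 0.36) / 6.2657 = -0.1200 / 6.2657 = -0.0192

-0.019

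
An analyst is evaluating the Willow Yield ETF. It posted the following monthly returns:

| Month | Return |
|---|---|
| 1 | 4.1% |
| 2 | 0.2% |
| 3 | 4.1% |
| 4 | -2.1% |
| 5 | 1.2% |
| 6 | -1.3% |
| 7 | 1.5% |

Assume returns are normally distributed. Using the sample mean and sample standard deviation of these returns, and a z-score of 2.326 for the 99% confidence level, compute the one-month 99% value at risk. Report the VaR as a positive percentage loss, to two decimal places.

4.52

Mean return r̄ = 7.70 / 7 = 1.1000%
Sample std dev = √[34.9800 / 6] = 2.4145%
VaR = −(r̄ − z·σ) = −(1.1000 − 2.326 × 2.4145) = −(-4.5161) = 4.5161%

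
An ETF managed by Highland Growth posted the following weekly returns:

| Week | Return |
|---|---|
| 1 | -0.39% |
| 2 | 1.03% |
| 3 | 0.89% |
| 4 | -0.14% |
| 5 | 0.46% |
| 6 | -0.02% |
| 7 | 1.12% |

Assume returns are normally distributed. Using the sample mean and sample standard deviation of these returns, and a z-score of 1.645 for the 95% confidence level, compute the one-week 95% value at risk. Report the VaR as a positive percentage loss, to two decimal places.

r̄ = (-0.39 + 1.03 + 0.89 − 0.14 + 0.46 − 0.02 + 1.12) / 7 = 0.4214%
Sample σ = √[Σ(r − r̄)² / 6] = √[2.2479 / 6] = √0.3747 = 0.6121%
VaR = −(r̄ − z·σ) = −(0.4214 − 1.645 × 0.6121) = −(-0.5855) = 0.5855%

0.59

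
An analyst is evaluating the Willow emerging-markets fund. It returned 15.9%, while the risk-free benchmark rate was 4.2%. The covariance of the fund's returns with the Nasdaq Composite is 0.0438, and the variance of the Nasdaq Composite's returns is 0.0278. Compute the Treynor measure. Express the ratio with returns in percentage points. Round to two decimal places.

β = Cov / Var = 0.0438 / 0.0278 = 1.5755
Treynor = (Rp − Rf) / β = (15.9% − 4.2%) / 1.5755 = 11.70 / 1.5755 = 7.4262

7.43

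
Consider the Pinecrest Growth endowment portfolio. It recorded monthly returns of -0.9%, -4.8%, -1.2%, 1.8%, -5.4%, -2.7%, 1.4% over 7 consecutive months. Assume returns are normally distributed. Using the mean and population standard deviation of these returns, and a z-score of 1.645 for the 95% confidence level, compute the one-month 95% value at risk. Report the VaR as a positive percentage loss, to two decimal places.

Mean return μ = -11.80 / 7 = -1.6857%
Population σ = √[Σ(r − μ)² / 7] = √[47.0486 / 7] = √6.7212 = 2.5925%
VaR = −(μ − z·σ) = −(-1.6857 − 1.645 × 2.5925) = −(-5.9504) = 5.9504%

5.95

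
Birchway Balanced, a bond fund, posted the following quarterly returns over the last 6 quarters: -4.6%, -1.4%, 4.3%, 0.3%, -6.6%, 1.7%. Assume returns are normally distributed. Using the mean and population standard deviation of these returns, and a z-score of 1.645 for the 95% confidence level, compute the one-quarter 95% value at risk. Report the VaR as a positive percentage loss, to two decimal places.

7.11

r̄ = (-4.6 − 1.4 + 4.3 + 0.3 − 6.6 + 1.7) / 6 = -6.30 / 6 = -1.0500%
Σ(r − r̄)² = (-4.6 − (-1.0500))² + (-1.4 − (-1.0500))² + … = 81.5350
population σ = √(81.5350 / 6) = √13.5892 = 3.6864%
VaR = −(r̄ − z·σ) = −(-1.0500 − 1.645 × 3.6864) = −(-7.1141) = 7.1141%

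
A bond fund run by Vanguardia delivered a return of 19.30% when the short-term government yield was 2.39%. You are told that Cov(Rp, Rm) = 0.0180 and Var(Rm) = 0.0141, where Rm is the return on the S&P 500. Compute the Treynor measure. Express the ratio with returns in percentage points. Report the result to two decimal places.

13.25

β = Cov / Var = 0.0180 / 0.0141 = 1.2766
Treynor = (Rp − Rf) / β = (19.30% − 2.39%) / 1.2766 = 16.91 / 1.2766 = 13.2461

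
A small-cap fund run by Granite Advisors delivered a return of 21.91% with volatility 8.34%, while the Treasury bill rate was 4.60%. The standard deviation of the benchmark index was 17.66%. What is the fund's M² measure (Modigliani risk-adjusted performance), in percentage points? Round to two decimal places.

41.25

Sharpe = (Rp − Rf) / σp = (21.91% − 4.60%) / 8.34% = 2.0755
M² = Rf + Sharpe × σm = 4.60% + 2.0755 × 17.66% = 41.2533%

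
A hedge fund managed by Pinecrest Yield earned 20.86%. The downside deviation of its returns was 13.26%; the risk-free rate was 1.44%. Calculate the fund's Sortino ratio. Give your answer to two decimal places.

1.46

Sortino = (Rp − Rf) / σd = (20.86% − 1.44%) / 13.26% = 19.42% / 13.26% = 1.4646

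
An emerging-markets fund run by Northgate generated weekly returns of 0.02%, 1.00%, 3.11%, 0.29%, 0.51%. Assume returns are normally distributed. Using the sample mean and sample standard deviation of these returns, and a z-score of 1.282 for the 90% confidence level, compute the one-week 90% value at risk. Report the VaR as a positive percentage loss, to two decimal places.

0.60

Mean return μ = 4.930 / 5 = 0.9860%
Sample std dev = √[6.1557 / 4] = 1.2405%
VaR = −(μ − z·σ) = −(0.9860 − 1.282 × 1.2405) = −(-0.6043) = 0.6043%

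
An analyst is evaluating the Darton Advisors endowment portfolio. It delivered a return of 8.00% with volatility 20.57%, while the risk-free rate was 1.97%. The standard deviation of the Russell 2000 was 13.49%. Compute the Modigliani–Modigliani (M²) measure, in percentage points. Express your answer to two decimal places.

Sharpe = (Rp − Rf) / σp = (8.00% − 1.97%) / 20.57% = 0.2931
M² = Rf + Sharpe × σm = 1.97% + 0.2931 × 13.49% = 5.9239%

5.92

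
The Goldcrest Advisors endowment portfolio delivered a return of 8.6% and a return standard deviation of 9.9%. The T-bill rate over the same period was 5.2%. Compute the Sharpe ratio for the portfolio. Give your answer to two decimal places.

Sharpe = (Rp − Rf) / σp = (8.6% − 5.2%) / 9.9% = 3.40% / 9.9% = 0.3434

0.34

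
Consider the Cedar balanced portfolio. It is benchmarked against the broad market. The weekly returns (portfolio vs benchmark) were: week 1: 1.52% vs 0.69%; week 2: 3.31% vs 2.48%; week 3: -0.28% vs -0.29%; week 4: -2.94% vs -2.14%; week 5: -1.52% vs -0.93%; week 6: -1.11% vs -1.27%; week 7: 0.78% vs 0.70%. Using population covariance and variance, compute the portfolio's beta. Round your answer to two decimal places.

r̄p = -0.0343%,  r̄m = -0.1086%
Cov = Σ(rp − r̄p)(rm − r̄m) / 7 = 2.7105
Var(rm) = Σ(rm − r̄m)² / 7 = 2.0251
β = Cov / Var = 2.7105 / 2.0251 = 1.3385

1.34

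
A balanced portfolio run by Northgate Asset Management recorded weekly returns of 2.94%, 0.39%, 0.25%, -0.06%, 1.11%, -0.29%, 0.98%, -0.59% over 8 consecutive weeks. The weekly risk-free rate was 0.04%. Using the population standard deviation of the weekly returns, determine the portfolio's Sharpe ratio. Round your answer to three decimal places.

0.529

Mean return r̄ = 4.730 / 8 = 0.5913%
Population σ = √[Σ(r − r̄)² / 8] = √[8.6899 / 8] = √1.0862 = 1.0422%
Sharpe = (r̄ − rf) / σ = (0.5913 − 0.04) / 1.0422 = 0.5513 / 1.0422 = 0.5290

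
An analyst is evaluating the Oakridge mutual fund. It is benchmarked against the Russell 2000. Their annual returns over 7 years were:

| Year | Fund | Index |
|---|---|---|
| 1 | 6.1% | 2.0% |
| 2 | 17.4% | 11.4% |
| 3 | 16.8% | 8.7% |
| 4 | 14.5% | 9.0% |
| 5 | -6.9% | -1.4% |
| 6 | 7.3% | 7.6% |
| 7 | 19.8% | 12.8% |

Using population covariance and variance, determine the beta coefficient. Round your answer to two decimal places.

1.73

r̄p = 10.7143%,  r̄m = 7.1571%
Cov = Σ(rp − r̄p)(rm − r̄m) / 7 = 38.4306
Var(rm) = Σ(rm − r̄m)² / 7 = 22.2339
β = Cov / Var = 38.4306 / 22.2339 = 1.7285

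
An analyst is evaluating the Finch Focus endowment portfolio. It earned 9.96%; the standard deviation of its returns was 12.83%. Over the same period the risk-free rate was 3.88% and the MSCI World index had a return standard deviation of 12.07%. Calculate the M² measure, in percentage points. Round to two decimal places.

Sharpe = (Rp − Rf) / σp = (9.96% − 3.88%) / 12.83% = 0.4739
M² = Rf + Sharpe × σm = 3.88% + 0.4739 × 12.07% = 9.6000%

9.60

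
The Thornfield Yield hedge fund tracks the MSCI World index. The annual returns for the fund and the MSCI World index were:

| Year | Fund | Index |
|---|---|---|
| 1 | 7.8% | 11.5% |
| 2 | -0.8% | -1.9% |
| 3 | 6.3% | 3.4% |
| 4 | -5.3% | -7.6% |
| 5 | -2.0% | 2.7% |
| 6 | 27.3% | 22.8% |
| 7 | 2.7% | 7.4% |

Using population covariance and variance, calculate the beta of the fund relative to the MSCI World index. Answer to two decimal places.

r̄p = 5.1429%,  r̄m = 5.4714%
Cov = Σ(rp − r̄p)(rm − r̄m) / 7 = 84.7098
Var(rm) = Σ(rm − r̄m)² / 7 = 82.5020
β = Cov / Var = 84.7098 / 82.5020 = 1.0268

1.03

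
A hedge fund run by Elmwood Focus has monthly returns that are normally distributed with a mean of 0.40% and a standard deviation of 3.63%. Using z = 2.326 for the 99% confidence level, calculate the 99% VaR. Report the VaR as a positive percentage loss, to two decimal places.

VaR (as % loss) = −(μ − z·σ) = −(0.40% − 2.326 × 3.63%) = −(-8.04338%) = 8.04338%

8.04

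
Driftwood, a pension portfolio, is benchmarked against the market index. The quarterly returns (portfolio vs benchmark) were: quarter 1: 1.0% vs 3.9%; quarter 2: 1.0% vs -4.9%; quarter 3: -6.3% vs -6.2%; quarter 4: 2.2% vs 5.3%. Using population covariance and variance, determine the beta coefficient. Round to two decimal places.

0.46

r̄p = -0.5250%,  r̄m = -0.4750%
Cov = Σ(rp − r̄p)(rm − r̄m) / 4 = 12.1806
Var(rm) = Σ(rm − r̄m)² / 4 = 26.2119
β = Cov / Var = 12.1806 / 26.2119 = 0.4647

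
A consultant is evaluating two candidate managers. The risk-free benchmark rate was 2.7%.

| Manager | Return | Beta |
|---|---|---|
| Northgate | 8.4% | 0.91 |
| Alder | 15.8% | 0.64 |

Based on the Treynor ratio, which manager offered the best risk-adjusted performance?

Northgate: Treynor = (8.4% − 2.7%) / 0.91 = 6.264
Alder: Treynor = (15.8% − 2.7%) / 0.64 = 20.469
Highest: Alder (20.469).

Alder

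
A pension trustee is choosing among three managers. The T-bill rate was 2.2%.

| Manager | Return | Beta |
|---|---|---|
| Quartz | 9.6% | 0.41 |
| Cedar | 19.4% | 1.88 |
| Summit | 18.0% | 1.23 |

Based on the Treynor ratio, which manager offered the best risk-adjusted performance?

Quartz: Treynor = (9.6% − 2.2%) / 0.41 = 18.049
Cedar: Treynor = (19.4% − 2.2%) / 1.88 = 9.149
Summit: Treynor = (18.0% − 2.2%) / 1.23 = 12.846
Highest: Quartz (18.049).

Quartz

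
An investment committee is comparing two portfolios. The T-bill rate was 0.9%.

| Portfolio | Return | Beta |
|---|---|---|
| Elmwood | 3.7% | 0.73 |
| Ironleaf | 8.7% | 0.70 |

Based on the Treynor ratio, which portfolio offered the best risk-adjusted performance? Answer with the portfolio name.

Elmwood: Treynor = (3.7% − 0.9%) / 0.73 = 3.836
Ironleaf: Treynor = (8.7% − 0.9%) / 0.70 = 11.143
Highest: Ironleaf (11.143).

Ironleaf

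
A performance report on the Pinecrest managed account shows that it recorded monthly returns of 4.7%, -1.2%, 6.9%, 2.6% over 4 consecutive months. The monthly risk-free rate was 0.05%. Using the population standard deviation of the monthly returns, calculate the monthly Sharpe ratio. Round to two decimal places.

1.07

r̄ = (4.7 − 1.2 + 6.9 + 2.6) / 4 = 3.2500%
Population std dev = √[35.6500 / 4] = 2.9854%
Sharpe = (r̄ − rf) / σ = (3.2500 − 0.05) / 2.9854 = 3.2000 / 2.9854 = 1.0719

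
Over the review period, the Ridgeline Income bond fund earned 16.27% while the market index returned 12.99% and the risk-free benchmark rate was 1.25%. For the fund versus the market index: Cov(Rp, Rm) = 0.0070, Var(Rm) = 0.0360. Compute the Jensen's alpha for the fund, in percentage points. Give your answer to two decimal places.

12.74

β = Cov / Var = 0.0070 / 0.0360 = 0.1944
E[R] = Rf + β(Rm − Rf) = 1.25% + 0.1944 × (12.99% − 1.25%) = 3.5323%
α = Rp − E[R] = 16.27% − 3.5323% = 12.7377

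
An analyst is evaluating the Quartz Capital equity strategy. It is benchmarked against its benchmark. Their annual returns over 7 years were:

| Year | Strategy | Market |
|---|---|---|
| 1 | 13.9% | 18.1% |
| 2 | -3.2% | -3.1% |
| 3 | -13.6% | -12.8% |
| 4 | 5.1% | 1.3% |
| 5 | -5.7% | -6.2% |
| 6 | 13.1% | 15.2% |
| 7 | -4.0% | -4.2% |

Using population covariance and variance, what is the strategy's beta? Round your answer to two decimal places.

r̄p = 0.8000%,  r̄m = 1.1857%
Cov = Σ(rp − r̄p)(rm − r̄m) / 7 = 98.1200
Var(rm) = Σ(rm − r̄m)² / 7 = 111.4327
β = Cov / Var = 98.1200 / 111.4327 = 0.8805

0.88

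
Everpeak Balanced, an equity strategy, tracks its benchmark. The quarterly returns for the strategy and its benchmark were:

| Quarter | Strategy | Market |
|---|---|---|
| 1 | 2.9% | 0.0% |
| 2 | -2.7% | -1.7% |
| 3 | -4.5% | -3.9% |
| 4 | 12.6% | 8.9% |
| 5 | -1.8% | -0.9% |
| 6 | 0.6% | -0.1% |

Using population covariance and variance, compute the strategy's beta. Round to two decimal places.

r̄p = 1.1833%,  r̄m = 0.3833%
Cov = Σ(rp − r̄p)(rm − r̄m) / 6 = 22.1864
Var(rm) = Σ(rm − r̄m)² / 6 = 16.2081
β = Cov / Var = 22.1864 / 16.2081 = 1.3688

1.37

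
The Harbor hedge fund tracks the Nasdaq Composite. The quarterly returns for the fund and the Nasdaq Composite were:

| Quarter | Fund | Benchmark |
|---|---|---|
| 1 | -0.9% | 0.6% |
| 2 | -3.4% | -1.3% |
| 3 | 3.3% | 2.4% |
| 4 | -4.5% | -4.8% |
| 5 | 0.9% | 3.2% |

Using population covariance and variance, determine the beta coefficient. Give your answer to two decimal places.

r̄p = -0.9200%,  r̄m = 0.0200%
Cov = Σ(rp − r̄p)(rm − r̄m) / 5 = 7.2744
Var(rm) = Σ(rm − r̄m)² / 5 = 8.2176
β = Cov / Var = 7.2744 / 8.2176 = 0.8852

0.89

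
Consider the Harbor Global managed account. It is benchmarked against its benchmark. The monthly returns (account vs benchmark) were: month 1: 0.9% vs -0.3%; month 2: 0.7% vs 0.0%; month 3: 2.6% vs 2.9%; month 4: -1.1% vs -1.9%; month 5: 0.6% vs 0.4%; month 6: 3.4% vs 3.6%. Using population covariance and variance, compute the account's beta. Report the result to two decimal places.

r̄p = 1.1833%,  r̄m = 0.7833%
Cov = Σ(rp − r̄p)(rm − r̄m) / 6 = 2.7131
Var(rm) = Σ(rm − r̄m)² / 6 = 3.5914
β = Cov / Var = 2.7131 / 3.5914 = 0.7554

0.76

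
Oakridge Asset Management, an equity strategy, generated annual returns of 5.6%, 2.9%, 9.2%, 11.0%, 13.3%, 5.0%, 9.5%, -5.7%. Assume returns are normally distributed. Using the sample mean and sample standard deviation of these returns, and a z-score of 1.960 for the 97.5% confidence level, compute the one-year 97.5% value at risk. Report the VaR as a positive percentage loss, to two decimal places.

r̄ = (5.6 + 2.9 + 9.2 + 11 + 13.3 + 5 + 9.5 − 5.7) / 8 = 50.80 / 8 = 6.3500%
Sample std dev = √[247.4600 / 7] = 5.9457%
VaR = −(r̄ − z·σ) = −(6.3500 − 1.960 × 5.9457) = −(-5.3036) = 5.3036%

5.30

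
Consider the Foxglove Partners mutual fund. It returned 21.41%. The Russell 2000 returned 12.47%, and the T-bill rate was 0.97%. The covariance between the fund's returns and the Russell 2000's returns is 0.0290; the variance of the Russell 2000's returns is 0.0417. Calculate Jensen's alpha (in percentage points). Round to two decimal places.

β = Cov / Var = 0.0290 / 0.0417 = 0.6954
E[R] = Rf + β(Rm − Rf) = 0.97% + 0.6954 × (12.47% − 0.97%) = 8.9671%
α = Rp − E[R] = 21.41% − 8.9671% = 12.4429

12.44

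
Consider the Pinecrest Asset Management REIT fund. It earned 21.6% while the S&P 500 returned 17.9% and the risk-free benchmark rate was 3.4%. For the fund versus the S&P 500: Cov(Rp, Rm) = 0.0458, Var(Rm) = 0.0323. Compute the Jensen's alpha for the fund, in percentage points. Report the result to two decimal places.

-2.36

β = Cov / Var = 0.0458 / 0.0323 = 1.4180
E[R] = Rf + β(Rm − Rf) = 3.4% + 1.4180 × (17.9% − 3.4%) = 23.9610%
α = Rp − E[R] = 21.6% − 23.9610% = -2.3610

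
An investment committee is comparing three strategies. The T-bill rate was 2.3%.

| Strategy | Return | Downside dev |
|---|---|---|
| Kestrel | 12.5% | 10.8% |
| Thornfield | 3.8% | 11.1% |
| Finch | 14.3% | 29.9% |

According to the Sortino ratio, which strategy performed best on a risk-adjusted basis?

Kestrel: Sortino ratio = (12.5% − 2.3%) / 10.8% = 0.944
Thornfield: Sortino ratio = (3.8% − 2.3%) / 11.1% = 0.135
Finch: Sortino ratio = (14.3% − 2.3%) / 29.9% = 0.401
Highest: Kestrel (0.944).

Kestrel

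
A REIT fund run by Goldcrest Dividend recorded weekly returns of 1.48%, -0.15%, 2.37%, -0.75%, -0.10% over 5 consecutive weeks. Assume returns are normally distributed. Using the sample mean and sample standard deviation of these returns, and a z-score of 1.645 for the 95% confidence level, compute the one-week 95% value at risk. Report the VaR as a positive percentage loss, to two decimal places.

1.57

r̄ = (1.48 − 0.15 + 2.37 − 0.75 − 0.1) / 5 = 0.5700%
Σ(r − r̄)² = (1.48 − 0.5700)² + (-0.15 − 0.5700)² + (2.37 − 0.5700)² + … = 6.7778
σ = √[6.7778 / 4] = 1.3017%
VaR = −(r̄ − z·σ) = −(0.5700 − 1.645 × 1.3017) = −(-1.5713) = 1.5713%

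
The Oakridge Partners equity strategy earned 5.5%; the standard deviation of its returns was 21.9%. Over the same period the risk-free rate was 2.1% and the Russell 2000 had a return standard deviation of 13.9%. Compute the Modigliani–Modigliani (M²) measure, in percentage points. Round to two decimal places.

Sharpe = (Rp − Rf) / σp = (5.5% − 2.1%) / 21.9% = 0.1553
M² = Rf + Sharpe × σm = 2.1% + 0.1553 × 13.9% = 4.2587%

4.26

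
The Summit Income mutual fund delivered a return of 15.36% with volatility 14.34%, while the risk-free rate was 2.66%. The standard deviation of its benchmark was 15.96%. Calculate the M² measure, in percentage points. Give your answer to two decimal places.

Sharpe = (Rp − Rf) / σp = (15.36% − 2.66%) / 14.34% = 0.8856
M² = Rf + Sharpe × σm = 2.66% + 0.8856 × 15.96% = 16.7942%

16.79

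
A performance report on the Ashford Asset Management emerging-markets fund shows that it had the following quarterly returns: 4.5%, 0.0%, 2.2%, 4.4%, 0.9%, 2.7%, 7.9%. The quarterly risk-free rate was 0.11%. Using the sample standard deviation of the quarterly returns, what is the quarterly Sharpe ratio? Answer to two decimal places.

Mean return r̄ = 22.60 / 7 = 3.2286%
Σ(r − r̄)² = 41.9943; sample σ = √(41.9943/6) = 2.6456%
Sharpe = (r̄ − rf) / σ = (3.2286 − 0.11) / 2.6456 = 3.1186 / 2.6456 = 1.1788

1.18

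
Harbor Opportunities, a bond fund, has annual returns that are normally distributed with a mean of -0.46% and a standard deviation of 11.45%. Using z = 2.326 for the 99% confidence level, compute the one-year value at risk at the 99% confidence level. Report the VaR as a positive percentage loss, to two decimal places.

VaR (as % loss) = −(μ − z·σ) = −(-0.46% − 2.326 × 11.45%) = −(-27.0927%) = 27.0927%

27.09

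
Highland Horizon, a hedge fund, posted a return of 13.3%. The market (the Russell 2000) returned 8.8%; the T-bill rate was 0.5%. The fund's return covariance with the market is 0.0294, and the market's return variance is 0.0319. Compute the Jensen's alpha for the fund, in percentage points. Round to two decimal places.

5.15

β = Cov / Var = 0.0294 / 0.0319 = 0.9216
E[R] = Rf + β(Rm − Rf) = 0.5% + 0.9216 × (8.8% − 0.5%) = 8.1493%
α = Rp − E[R] = 13.3% − 8.1493% = 5.1507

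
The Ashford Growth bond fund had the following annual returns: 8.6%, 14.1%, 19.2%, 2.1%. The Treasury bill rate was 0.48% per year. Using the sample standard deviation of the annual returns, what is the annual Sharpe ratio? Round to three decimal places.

1.432

r̄ = (8.6 + 14.1 + 19.2 + 2.1) / 4 = 44.00 / 4 = 11.0000%
Sample std dev = √[161.8200 / 3] = 7.3444%
Sharpe = (r̄ − rf) / σ = (11.0000 − 0.48) / 7.3444 = 10.5200 / 7.3444 = 1.4324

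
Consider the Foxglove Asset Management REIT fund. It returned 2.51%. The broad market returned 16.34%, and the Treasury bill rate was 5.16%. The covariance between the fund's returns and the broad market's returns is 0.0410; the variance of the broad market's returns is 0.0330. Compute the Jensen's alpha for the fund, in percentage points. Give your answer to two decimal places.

β = Cov / Var = 0.0410 / 0.0330 = 1.2424
E[R] = Rf + β(Rm − Rf) = 5.16% + 1.2424 × (16.34% − 5.16%) = 19.0500%
α = Rp − E[R] = 2.51% − 19.0500% = -16.5400

-16.54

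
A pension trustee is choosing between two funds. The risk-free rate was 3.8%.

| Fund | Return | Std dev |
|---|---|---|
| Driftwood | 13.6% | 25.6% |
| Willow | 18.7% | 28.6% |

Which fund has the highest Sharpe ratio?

Willow

Driftwood: Sharpe ratio = (13.6% − 3.8%) / 25.6% = 0.383
Willow: Sharpe ratio = (18.7% − 3.8%) / 28.6% = 0.521
Highest: Willow (0.521).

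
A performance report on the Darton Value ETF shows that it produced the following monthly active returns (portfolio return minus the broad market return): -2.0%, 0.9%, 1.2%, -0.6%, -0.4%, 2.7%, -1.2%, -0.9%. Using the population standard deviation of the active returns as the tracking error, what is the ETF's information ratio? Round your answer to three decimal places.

-0.026

μ = (-2 + 0.9 + 1.2 − 0.6 − 0.4 + 2.7 − 1.2 − 0.9) / 8 = -0.0375%
Σ(r − μ)² = 16.2988; population σ = √(16.2988/8) = 1.4274%
IR = μ / tracking error = -0.0375 / 1.4274 = -0.0263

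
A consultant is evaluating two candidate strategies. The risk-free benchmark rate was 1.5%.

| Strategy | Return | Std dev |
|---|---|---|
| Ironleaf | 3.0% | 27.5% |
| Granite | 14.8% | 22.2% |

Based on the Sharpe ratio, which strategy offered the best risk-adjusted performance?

Ironleaf: Sharpe ratio = (3.0% − 1.5%) / 27.5% = 0.055
Granite: Sharpe ratio = (14.8% − 1.5%) / 22.2% = 0.599
Highest: Granite (0.599).

Granite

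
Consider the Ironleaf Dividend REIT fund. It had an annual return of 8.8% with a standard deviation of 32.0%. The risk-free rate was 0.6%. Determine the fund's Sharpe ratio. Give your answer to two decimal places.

0.26

Sharpe = (Rp − Rf) / σp = (8.8% − 0.6%) / 32.0% = 8.20% / 32.0% = 0.2563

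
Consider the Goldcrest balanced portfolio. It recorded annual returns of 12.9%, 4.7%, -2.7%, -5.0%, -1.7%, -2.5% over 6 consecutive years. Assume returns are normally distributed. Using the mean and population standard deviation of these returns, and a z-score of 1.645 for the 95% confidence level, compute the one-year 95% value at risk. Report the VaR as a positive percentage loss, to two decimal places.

9.11

Mean return r̄ = 5.70 / 6 = 0.9500%
Σ(r − r̄)² = (12.9 − 0.9500)² + (4.7 − 0.9500)² + … = 224.5150
population σ = √(224.5150 / 6) = √37.4192 = 6.1171%
VaR = −(r̄ − z·σ) = −(0.9500 − 1.645 × 6.1171) = −(-9.1126) = 9.1126%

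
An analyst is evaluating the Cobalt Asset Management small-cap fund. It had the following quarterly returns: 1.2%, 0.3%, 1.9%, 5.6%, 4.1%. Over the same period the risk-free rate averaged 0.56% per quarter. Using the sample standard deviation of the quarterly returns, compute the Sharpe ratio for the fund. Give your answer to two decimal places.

μ = (1.2 + 0.3 + 1.9 + 5.6 + 4.1) / 5 = 2.6200%
Sample std dev = √[18.9880 / 4] = 2.1788%
Sharpe = (μ − rf) / σ = (2.6200 − 0.56) / 2.1788 = 2.0600 / 2.1788 = 0.9455

0.95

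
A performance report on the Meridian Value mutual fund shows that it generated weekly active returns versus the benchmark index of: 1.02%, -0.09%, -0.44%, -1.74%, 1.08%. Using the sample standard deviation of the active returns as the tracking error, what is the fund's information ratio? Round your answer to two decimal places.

μ = (1.02 − 0.09 − 0.44 − 1.74 + 1.08) / 5 = -0.0340%
Sample σ = √[Σ(r − μ)² / 4] = √[5.4303 / 4] = √1.3576 = 1.1652%
IR = μ / tracking error = -0.0340 / 1.1652 = -0.0292

-0.03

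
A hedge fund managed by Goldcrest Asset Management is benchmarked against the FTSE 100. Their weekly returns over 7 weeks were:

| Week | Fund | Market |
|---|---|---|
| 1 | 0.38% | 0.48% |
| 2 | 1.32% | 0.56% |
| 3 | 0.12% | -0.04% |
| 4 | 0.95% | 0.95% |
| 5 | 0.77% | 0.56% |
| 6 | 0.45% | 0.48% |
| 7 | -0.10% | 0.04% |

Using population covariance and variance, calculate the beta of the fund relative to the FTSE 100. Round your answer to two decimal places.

1.14

r̄p = 0.5557%,  r̄m = 0.4329%
Cov = Σ(rp − r̄p)(rm − r̄m) / 7 = 0.1112
Var(rm) = Σ(rm − r̄m)² / 7 = 0.0974
β = Cov / Var = 0.1112 / 0.0974 = 1.1417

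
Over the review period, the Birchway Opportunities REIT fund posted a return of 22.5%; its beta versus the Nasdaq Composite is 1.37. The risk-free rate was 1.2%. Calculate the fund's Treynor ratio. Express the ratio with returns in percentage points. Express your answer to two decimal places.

Treynor = (Rp − Rf) / β = (22.5% − 1.2%) / 1.37 = 21.30 / 1.37 = 15.5474

15.55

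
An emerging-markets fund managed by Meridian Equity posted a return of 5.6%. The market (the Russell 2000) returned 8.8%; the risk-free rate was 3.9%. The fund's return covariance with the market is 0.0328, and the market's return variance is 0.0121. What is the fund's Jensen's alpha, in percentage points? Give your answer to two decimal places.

-11.58

β = Cov / Var = 0.0328 / 0.0121 = 2.7107
E[R] = Rf + β(Rm − Rf) = 3.9% + 2.7107 × (8.8% − 3.9%) = 17.1824%
α = Rp − E[R] = 5.6% − 17.1824% = -11.5824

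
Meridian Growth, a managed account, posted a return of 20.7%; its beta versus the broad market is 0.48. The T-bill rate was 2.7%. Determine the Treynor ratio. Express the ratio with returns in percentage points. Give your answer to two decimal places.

Treynor = (Rp − Rf) / β = (20.7% − 2.7%) / 0.48 = 18.00 / 0.48 = 37.5000

37.50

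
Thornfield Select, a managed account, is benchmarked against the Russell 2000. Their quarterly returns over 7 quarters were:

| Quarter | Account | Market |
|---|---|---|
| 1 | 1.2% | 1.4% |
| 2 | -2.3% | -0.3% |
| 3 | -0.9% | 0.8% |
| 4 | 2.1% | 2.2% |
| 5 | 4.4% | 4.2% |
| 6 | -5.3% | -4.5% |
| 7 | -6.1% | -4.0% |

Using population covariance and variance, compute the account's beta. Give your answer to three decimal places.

1.185

r̄p = -0.9857%,  r̄m = -0.0286%
Cov = Σ(rp − r̄p)(rm − r̄m) / 7 = 10.4004
Var(rm) = Σ(rm − r̄m)² / 7 = 8.7735
β = Cov / Var = 10.4004 / 8.7735 = 1.1854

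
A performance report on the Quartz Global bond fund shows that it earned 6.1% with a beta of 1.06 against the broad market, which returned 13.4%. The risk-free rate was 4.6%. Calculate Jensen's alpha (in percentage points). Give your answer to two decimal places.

-7.83

CAPM expected return = Rf + β(Rm − Rf) = 4.6% + 1.06 × (13.4% − 4.6%) = 4.6 + 1.06 × 8.80 = 13.9280%
Jensen's α = Rp − E[R] = 6.1% − 13.9280% = -7.8280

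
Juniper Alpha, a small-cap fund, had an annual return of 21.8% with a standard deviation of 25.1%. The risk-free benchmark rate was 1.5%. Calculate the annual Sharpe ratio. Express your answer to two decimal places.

Sharpe = (Rp − Rf) / σp = (21.8% − 1.5%) / 25.1% = 20.30% / 25.1% = 0.8088

0.81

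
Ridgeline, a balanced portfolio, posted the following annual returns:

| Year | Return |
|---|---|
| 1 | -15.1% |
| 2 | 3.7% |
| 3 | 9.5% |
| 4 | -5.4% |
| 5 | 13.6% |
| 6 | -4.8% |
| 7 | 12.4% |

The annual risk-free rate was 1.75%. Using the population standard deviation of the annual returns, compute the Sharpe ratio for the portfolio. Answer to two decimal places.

0.02

r̄ = (-15.1 + 3.7 + 9.5 − 5.4 + 13.6 − 4.8 + 12.4) / 7 = 13.90 / 7 = 1.9857%
Σ(r − r̄)² = 695.2686; population σ = √(695.2686/7) = 9.9661%
Sharpe = (r̄ − rf) / σ = (1.9857 − 1.75) / 9.9661 = 0.2357 / 9.9661 = 0.0237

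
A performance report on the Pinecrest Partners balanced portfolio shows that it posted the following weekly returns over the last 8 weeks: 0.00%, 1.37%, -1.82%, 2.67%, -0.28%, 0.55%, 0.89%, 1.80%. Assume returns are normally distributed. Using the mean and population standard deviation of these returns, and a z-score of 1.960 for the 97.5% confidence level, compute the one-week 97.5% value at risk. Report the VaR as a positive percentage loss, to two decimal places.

r̄ = (0 + 1.37 − 1.82 + 2.67 − 0.28 + 0.55 + 0.89 + 1.8) / 8 = 5.180 / 8 = 0.6475%
Population σ = √[Σ(r − r̄)² / 8] = √[13.3772 / 8] = √1.6722 = 1.2931%
VaR = −(r̄ − z·σ) = −(0.6475 − 1.960 × 1.2931) = −(-1.8870) = 1.8870%

1.89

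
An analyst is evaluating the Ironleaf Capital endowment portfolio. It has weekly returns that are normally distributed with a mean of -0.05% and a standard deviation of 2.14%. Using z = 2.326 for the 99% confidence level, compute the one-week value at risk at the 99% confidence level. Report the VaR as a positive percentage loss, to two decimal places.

5.03

VaR (as % loss) = −(μ − z·σ) = −(-0.05% − 2.326 × 2.14%) = −(-5.02764%) = 5.02764%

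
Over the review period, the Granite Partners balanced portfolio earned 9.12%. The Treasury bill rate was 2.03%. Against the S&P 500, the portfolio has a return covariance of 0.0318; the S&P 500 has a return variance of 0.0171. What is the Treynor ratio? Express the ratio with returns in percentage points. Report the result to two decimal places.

3.81

β = Cov / Var = 0.0318 / 0.0171 = 1.8596
Treynor = (Rp − Rf) / β = (9.12% − 2.03%) / 1.8596 = 7.09 / 1.8596 = 3.8126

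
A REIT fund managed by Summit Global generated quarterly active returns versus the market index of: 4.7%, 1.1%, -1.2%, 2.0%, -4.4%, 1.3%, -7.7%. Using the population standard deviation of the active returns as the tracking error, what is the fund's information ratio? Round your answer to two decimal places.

r̄ = (4.7 + 1.1 − 1.2 + 2 − 4.4 + 1.3 − 7.7) / 7 = -0.6000%
Population σ = √[Σ(r − r̄)² / 7] = √[106.5600 / 7] = √15.2229 = 3.9017%
IR = r̄ / tracking error = -0.6000 / 3.9017 = -0.1538

-0.15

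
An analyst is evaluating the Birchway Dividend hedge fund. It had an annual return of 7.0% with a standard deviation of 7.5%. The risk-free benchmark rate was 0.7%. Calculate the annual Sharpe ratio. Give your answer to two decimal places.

Sharpe = (Rp − Rf) / σp = (7.0% − 0.7%) / 7.5% = 6.30% / 7.5% = 0.8400

0.84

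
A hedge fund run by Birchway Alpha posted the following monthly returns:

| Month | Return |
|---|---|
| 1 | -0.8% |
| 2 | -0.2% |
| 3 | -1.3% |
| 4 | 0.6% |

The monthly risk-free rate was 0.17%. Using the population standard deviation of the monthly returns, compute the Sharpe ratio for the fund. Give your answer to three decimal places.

-0.840

μ = (-0.8 − 0.2 − 1.3 + 0.6) / 4 = -1.70 / 4 = -0.4250%
Population σ = √[Σ(r − μ)² / 4] = √[2.0075 / 4] = √0.5019 = 0.7084%
Sharpe = (μ − rf) / σ = (-0.4250 − 0.17) / 0.7084 = -0.5950 / 0.7084 = -0.8399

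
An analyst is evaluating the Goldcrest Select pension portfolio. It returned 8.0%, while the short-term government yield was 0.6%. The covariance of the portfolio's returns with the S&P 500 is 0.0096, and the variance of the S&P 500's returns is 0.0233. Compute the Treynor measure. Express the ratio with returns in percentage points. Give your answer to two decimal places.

β = Cov / Var = 0.0096 / 0.0233 = 0.4120
Treynor = (Rp − Rf) / β = (8.0% − 0.6%) / 0.4120 = 7.40 / 0.4120 = 17.9612

17.96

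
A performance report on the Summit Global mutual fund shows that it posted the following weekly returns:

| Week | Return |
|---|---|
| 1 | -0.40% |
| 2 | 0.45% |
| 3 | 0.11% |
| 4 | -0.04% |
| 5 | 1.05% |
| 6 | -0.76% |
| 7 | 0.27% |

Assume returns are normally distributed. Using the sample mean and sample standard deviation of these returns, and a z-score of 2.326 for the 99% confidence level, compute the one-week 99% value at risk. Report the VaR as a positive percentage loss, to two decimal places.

r̄ = (-0.4 + 0.45 + 0.11 − 0.04 + 1.05 − 0.76 + 0.27) / 7 = 0.0971%
Σ(r − r̄)² = 2.0631; sample σ = √(2.0631/6) = 0.5864%
VaR = −(r̄ − z·σ) = −(0.0971 − 2.326 × 0.5864) = −(-1.2669) = 1.2669%

1.27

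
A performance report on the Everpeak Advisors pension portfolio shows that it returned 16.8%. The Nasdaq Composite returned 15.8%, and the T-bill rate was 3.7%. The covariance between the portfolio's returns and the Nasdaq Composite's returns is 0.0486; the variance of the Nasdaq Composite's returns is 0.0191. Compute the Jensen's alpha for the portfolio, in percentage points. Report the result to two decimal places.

-17.69

β = Cov / Var = 0.0486 / 0.0191 = 2.5445
E[R] = Rf + β(Rm − Rf) = 3.7% + 2.5445 × (15.8% − 3.7%) = 34.4885%
α = Rp − E[R] = 16.8% − 34.4885% = -17.6885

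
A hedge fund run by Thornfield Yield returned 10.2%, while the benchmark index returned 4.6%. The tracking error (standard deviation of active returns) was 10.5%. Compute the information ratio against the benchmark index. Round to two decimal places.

0.53

IR = (Rp − Rb) / TE = (10.2% − 4.6%) / 10.5% = 5.60% / 10.5% = 0.5333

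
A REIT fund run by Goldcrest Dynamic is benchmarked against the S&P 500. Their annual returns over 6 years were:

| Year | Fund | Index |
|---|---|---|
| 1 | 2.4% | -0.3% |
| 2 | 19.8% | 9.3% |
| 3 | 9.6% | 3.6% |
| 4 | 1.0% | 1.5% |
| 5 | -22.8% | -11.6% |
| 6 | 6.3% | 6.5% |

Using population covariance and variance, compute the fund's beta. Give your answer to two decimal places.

r̄p = 2.7167%,  r̄m = 1.5000%
Cov = Σ(rp − r̄p)(rm − r̄m) / 6 = 83.4100
Var(rm) = Σ(rm − r̄m)² / 6 = 44.1833
β = Cov / Var = 83.4100 / 44.1833 = 1.8878

1.89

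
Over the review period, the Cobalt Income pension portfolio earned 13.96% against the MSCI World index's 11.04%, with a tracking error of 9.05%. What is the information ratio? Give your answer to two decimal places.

IR = (Rp − Rb) / TE = (13.96% − 11.04%) / 9.05% = 2.92% / 9.05% = 0.3227

0.32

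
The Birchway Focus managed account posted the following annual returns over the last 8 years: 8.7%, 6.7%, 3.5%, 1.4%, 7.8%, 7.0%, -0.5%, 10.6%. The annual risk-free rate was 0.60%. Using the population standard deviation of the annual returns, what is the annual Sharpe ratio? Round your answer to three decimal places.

Mean return μ = 45.20 / 8 = 5.6500%
Σ(r − μ)² = (8.7 − 5.6500)² + (6.7 − 5.6500)² + … = 101.8600
population σ = √(101.8600 / 8) = √12.7325 = 3.5683%
Sharpe = (μ − rf) / σ = (5.6500 − 0.6) / 3.5683 = 5.0500 / 3.5683 = 1.4152

1.415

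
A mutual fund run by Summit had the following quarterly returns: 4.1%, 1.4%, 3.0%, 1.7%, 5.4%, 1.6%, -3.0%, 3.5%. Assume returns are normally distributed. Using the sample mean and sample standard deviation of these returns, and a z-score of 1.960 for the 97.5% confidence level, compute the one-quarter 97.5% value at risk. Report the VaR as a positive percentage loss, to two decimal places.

Mean return μ = 17.70 / 8 = 2.2125%
Sample σ = √[Σ(r − μ)² / 7] = √[44.4688 / 7] = √6.3527 = 2.5205%
VaR = −(μ − z·σ) = −(2.2125 − 1.960 × 2.5205) = −(-2.7277) = 2.7277%

2.73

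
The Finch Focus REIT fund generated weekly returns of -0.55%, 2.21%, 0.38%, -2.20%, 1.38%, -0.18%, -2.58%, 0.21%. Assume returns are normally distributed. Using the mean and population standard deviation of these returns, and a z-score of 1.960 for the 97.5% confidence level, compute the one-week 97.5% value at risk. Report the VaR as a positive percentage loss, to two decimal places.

μ = (-0.55 + 2.21 + 0.38 − 2.2 + 1.38 − 0.18 − 2.58 + 0.21) / 8 = -0.1663%
Population σ = √[Σ(r − μ)² / 8] = √[18.5872 / 8] = √2.3234 = 1.5243%
VaR = −(μ − z·σ) = −(-0.1663 − 1.960 × 1.5243) = −(-3.1539) = 3.1539%

3.15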